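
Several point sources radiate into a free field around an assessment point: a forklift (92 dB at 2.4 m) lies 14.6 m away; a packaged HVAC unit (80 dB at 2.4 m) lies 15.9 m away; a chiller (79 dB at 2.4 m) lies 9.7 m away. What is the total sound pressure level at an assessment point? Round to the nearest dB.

Propagate each source to the receiver with L = L_ref − 20·log₁₀(r/r_ref), then add intensities.
forklift: 92 − 20·log₁₀(14.6/2.4) = 92 − 15.68 = 76.32 dB.
packaged HVAC unit: 80 − 20·log₁₀(15.9/2.4) = 80 − 16.42 = 63.58 dB.
chiller: 79 − 20·log₁₀(9.7/2.4) = 79 − 12.13 = 66.87 dB.
Σ 10^(L/10) = 4.997e+07 → L_total = 10·log₁₀(4.997e+07) = 76.99 dB.

77 dB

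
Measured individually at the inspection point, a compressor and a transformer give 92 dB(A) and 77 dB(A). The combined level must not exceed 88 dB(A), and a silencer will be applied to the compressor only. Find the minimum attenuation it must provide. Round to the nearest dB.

Everything except the compressor sums to 10^(77/10) = 5.012e+07 in linear terms, 77.00 dB(A).
To meet 88 dB(A) overall, the treated compressor may contribute at most 10^(88/10) − 5.012e+07 = 5.808e+08, i.e. 87.64 dB(A).
So the compressor must be reduced from 92 to 87.64 dB(A): IL = 4.36 dB.

4 dB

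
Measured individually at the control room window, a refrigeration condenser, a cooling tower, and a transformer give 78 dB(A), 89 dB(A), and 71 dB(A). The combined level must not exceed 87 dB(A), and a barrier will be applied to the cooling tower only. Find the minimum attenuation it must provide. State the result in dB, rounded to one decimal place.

Fixed contribution from the other sources: Σ 10^(L/10) = 10^(78/10) + 10^(71/10) = 7.568e+07 (78.79 dB(A)).
The limit corresponds to 10^(87/10) = 5.012e+08; subtracting the fixed part leaves 4.255e+08 for the cooling tower, i.e. 86.29 dB(A).
So the cooling tower must be reduced from 89 to 86.29 dB(A): IL = 2.71 dB.

2.7 dB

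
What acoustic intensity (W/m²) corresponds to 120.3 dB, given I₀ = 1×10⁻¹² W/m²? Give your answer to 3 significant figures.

L = 10·log₁₀(I/I₀) ⇒ I = I₀·10^(L/10) = 10⁻¹² × 10^12.03.

1.07 W/m²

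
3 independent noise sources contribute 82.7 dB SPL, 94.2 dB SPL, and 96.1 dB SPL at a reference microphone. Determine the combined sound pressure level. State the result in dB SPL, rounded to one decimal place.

98.4 dB SPL

Incoherent sources combine by intensity addition: L_total = 10·log₁₀(Σ 10^(L_i/10)).
Σ 10^(L/10) = 10^(82.7/10) + 10^(94.2/10) + 10^(96.1/10) = 6.890e+09.
L_total = 10·log₁₀(6.890e+09) = 98.38 dB SPL.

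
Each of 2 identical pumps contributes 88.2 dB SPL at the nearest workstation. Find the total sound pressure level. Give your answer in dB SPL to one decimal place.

91.2 dB SPL

L_total = L₁ + 10·log₁₀ N for N identical incoherent sources.
L_total = 88.2 + 10·log₁₀(2) = 88.2 + 3.010 = 91.21 dB SPL.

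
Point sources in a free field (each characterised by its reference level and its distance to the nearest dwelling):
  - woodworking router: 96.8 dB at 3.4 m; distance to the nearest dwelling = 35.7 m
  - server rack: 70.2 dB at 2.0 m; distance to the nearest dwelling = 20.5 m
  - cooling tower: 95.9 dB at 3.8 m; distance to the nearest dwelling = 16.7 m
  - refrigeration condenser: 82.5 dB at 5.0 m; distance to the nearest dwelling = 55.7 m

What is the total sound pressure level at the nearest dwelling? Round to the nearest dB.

Apply inverse-square spreading to bring every level to the receiver, then sum 10^(L/10).
woodworking router: 96.8 − 20·log₁₀(35.7/3.4) = 96.8 − 20.42 = 76.38 dB.
server rack: 70.2 − 20·log₁₀(20.5/2.0) = 70.2 − 20.21 = 49.99 dB.
cooling tower: 95.9 − 20·log₁₀(16.7/3.8) = 95.9 − 12.86 = 83.04 dB.
refrigeration condenser: 82.5 − 20·log₁₀(55.7/5.0) = 82.5 − 20.94 = 61.56 dB.
Σ 10^(L/10) = 2.464e+08 → L_total = 10·log₁₀(2.464e+08) = 83.92 dB.

84 dB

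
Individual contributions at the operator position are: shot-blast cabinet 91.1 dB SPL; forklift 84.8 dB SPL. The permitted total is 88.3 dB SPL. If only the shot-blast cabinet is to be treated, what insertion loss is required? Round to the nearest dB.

Everything except the shot-blast cabinet sums to 10^(84.8/10) = 3.020e+08 in linear terms, 84.80 dB SPL.
The limit corresponds to 10^(88.3/10) = 6.761e+08; subtracting the fixed part leaves 3.741e+08 for the shot-blast cabinet, i.e. 85.73 dB SPL.
Required insertion loss = 91.1 − 85.73 = 5.37 dB.

5 dB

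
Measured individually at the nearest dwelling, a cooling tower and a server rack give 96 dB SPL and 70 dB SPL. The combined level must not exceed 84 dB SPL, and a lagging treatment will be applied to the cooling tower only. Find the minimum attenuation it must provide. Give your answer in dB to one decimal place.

Fixed contribution from the other source: Σ 10^(L/10) = 10^(70/10) = 1.000e+07 (70.00 dB SPL).
To meet 84 dB SPL overall, the treated cooling tower may contribute at most 10^(84/10) − 1.000e+07 = 2.412e+08, i.e. 83.82 dB SPL.
So the cooling tower must be reduced from 96 to 83.82 dB SPL: IL = 12.18 dB.

12.2 dB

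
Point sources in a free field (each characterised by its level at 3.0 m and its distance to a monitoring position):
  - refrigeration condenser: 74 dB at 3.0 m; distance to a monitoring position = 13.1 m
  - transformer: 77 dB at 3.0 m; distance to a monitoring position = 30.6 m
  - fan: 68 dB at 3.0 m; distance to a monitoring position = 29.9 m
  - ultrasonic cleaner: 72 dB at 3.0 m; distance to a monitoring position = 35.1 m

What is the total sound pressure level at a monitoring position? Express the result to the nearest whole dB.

First find each source's level at the receiver (point-source: −20·log₁₀(r/r_ref)), then combine on an intensity basis.
refrigeration condenser: 74 − 20·log₁₀(13.1/3.0) = 74 − 12.80 = 61.20 dB.
transformer: 77 − 20·log₁₀(30.6/3.0) = 77 − 20.17 = 56.83 dB.
fan: 68 − 20·log₁₀(29.9/3.0) = 68 − 19.97 = 48.03 dB.
ultrasonic cleaner: 72 − 20·log₁₀(35.1/3.0) = 72 − 21.36 = 50.64 dB.
Σ 10^(L/10) = 1.978e+06 → L_total = 10·log₁₀(1.978e+06) = 62.96 dB.

63 dB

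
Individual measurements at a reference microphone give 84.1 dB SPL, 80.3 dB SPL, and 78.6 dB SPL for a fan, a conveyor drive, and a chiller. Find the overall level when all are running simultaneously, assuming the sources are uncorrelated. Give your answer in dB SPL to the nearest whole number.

86 dB SPL

Incoherent sources combine by intensity addition: L_total = 10·log₁₀(Σ 10^(L_i/10)).
Σ 10^(L/10) = 10^(84.1/10) + 10^(80.3/10) + 10^(78.6/10) = 4.366e+08.
L_total = 10·log₁₀(4.366e+08) = 86.40 dB SPL.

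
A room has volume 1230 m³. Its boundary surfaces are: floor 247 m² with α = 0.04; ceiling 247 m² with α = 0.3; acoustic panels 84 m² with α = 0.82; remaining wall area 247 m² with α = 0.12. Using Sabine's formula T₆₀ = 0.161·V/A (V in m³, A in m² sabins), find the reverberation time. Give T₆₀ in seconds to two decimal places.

Total absorption A = 247·0.04 + 247·0.3 + 84·0.82 + 247·0.12 = 182.50 m² sabins.
T₆₀ = 0.161 × 1230 / 182.50 = 1.085 s.

1.09 s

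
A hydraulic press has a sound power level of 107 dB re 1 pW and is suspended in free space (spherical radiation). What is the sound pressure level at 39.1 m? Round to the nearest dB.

Free-field spherical radiation: L_p = L_w − 10·log₁₀(4π·r²), r = 39.1 m.
4π·r² = 1.921e+04 m², 10·log₁₀ of that is 42.836 dB.
L_p = 107 − 42.836 = 64.16 dB.

64 dB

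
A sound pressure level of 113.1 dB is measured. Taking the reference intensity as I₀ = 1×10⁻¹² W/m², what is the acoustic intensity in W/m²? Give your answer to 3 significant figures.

I/I₀ = 10^(113.1/10) = 2.042e+11, so I = 2.042e+11 × 10⁻¹² W/m².

0.204 W/m²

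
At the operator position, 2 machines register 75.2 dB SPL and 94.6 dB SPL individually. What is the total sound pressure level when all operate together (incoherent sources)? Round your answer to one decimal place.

94.6 dB SPL

For uncorrelated sources the intensities add, so convert each level to linear form, sum, and take 10·log₁₀ of the total.
Σ 10^(L/10) = 10^(75.2/10) + 10^(94.6/10) = 2.917e+09.
L_total = 10·log₁₀(2.917e+09) = 94.65 dB SPL.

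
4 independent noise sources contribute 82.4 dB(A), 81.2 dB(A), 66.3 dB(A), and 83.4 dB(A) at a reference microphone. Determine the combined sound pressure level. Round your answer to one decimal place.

87.2 dB(A)

Incoherent sources combine by intensity addition: L_total = 10·log₁₀(Σ 10^(L_i/10)).
Σ 10^(L/10) = 10^(82.4/10) + 10^(81.2/10) + 10^(66.3/10) + 10^(83.4/10) = 5.286e+08.
L_total = 10·log₁₀(5.286e+08) = 87.23 dB(A).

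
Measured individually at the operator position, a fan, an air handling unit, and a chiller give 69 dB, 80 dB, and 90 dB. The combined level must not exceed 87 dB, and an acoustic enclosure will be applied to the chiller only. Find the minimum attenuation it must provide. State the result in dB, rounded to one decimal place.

4.1 dB

Fixed contribution from the other sources: Σ 10^(L/10) = 10^(69/10) + 10^(80/10) = 1.079e+08 (80.33 dB).
To meet 87 dB overall, the treated chiller may contribute at most 10^(87/10) − 1.079e+08 = 3.932e+08, i.e. 85.95 dB.
Required insertion loss = 90 − 85.95 = 4.05 dB.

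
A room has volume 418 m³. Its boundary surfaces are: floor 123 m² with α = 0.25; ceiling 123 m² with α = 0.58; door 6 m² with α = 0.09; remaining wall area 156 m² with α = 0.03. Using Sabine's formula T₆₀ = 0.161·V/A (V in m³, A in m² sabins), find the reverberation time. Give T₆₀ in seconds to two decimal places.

0.63 s

A = Σ Sᵢαᵢ = 123·0.25 + 123·0.58 + 6·0.09 + 156·0.03 = 107.31 m².
T₆₀ = 0.161·V/A = 0.161·418/107.31 = 0.627 s.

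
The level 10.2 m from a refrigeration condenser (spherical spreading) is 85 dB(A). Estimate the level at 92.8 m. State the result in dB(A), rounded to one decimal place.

65.8 dB(A)

Point-source attenuation: ΔL = 20·log₁₀(r₂/r₁) = 20·log₁₀(92.8/10.2) = 19.179 dB.
L₂ = 85 − 20·log₁₀(92.8/10.2) = 85 − 19.179 = 65.82 dB(A).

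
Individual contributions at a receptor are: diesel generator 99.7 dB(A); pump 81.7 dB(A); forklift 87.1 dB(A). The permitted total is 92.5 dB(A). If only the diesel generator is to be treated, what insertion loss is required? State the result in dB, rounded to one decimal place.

Everything except the diesel generator sums to 10^(81.7/10) + 10^(87.1/10) = 6.608e+08 in linear terms, 88.20 dB(A).
The limit corresponds to 10^(92.5/10) = 1.778e+09; subtracting the fixed part leaves 1.118e+09 for the diesel generator, i.e. 90.48 dB(A).
Required insertion loss = 99.7 − 90.48 = 9.22 dB.

9.2 dB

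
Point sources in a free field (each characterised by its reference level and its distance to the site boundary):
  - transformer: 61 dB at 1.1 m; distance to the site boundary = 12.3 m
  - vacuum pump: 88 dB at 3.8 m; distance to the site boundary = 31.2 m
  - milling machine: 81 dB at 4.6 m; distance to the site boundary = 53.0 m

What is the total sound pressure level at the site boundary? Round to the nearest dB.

Apply inverse-square spreading to bring every level to the receiver, then sum 10^(L/10).
transformer: 61 − 20·log₁₀(12.3/1.1) = 61 − 20.97 = 40.03 dB.
vacuum pump: 88 − 20·log₁₀(31.2/3.8) = 88 − 18.29 = 69.71 dB.
milling machine: 81 − 20·log₁₀(53.0/4.6) = 81 − 21.23 = 59.77 dB.
Σ 10^(L/10) = 1.032e+07 → L_total = 10·log₁₀(1.032e+07) = 70.14 dB.

70 dB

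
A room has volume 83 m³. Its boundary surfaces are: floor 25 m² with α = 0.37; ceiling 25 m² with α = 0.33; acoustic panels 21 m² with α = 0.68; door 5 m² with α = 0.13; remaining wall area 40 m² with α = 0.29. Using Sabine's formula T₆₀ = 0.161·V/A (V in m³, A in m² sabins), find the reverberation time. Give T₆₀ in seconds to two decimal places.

0.30 s

A = Σ Sᵢαᵢ = 25·0.37 + 25·0.33 + 21·0.68 + 5·0.13 + 40·0.29 = 44.03 m².
T₆₀ = 0.161·V/A = 0.161·83/44.03 = 0.303 s.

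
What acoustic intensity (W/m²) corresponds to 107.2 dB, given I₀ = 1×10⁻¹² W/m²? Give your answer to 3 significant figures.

I = I₀·10^(L/10) = 10⁻¹² × 10^(107.2/10) = 10^(-1.280).

0.0525 W/m²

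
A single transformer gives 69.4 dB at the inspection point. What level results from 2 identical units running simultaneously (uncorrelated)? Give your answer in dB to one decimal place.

72.4 dB

With 2 equal, uncorrelated contributions the intensity is 2× that of one unit, giving a rise of 10·log₁₀ 2.
L_total = 69.4 + 10·log₁₀(2) = 69.4 + 3.010 = 72.41 dB.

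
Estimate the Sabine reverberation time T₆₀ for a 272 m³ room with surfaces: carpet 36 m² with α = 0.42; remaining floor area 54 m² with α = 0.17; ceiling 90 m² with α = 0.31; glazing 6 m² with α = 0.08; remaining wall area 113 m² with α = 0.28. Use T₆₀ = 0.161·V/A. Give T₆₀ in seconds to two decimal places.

0.52 s

Total absorption A = 36·0.42 + 54·0.17 + 90·0.31 + 6·0.08 + 113·0.28 = 84.32 m² sabins.
T₆₀ = 0.161 × 272 / 84.32 = 0.519 s.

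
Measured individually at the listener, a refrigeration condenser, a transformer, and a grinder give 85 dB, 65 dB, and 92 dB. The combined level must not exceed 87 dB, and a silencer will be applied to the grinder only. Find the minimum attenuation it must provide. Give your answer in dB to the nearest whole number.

9 dB

Everything except the grinder sums to 10^(85/10) + 10^(65/10) = 3.194e+08 in linear terms, 85.04 dB.
The limit corresponds to 10^(87/10) = 5.012e+08; subtracting the fixed part leaves 1.818e+08 for the grinder, i.e. 82.60 dB.
Required insertion loss = 92 − 82.60 = 9.40 dB.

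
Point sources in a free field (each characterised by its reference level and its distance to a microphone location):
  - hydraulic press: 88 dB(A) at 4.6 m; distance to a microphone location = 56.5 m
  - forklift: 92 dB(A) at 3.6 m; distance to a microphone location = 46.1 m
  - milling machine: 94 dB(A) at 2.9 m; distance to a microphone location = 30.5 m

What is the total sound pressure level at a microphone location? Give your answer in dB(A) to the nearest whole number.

Apply inverse-square spreading to bring every level to the receiver, then sum 10^(L/10).
hydraulic press: 88 − 20·log₁₀(56.5/4.6) = 88 − 21.79 = 66.21 dB(A).
forklift: 92 − 20·log₁₀(46.1/3.6) = 92 − 22.15 = 69.85 dB(A).
milling machine: 94 − 20·log₁₀(30.5/2.9) = 94 − 20.44 = 73.56 dB(A).
Σ 10^(L/10) = 3.656e+07 → L_total = 10·log₁₀(3.656e+07) = 75.63 dB(A).

76 dB(A)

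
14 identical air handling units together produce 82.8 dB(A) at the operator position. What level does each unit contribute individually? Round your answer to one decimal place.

Dividing the total intensity by 14 lowers the level by 10·log₁₀ 14 = 11.461 dB: L₁ = 82.8 − 11.461.

71.3 dB(A)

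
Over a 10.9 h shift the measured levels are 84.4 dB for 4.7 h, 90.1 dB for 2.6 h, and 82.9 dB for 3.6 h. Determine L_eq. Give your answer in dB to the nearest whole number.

86 dB

L_eq = 10·log₁₀[(1/T)·Σ tᵢ·10^(Lᵢ/10)] with T = 10.9 h.
Σ tᵢ·10^(Lᵢ/10) = 4.7·10^(84.4/10) + 2.6·10^(90.1/10) + 3.6·10^(82.9/10) = 4.657e+09.
L_eq = 10·log₁₀(4.657e+09/10.9) = 86.31 dB.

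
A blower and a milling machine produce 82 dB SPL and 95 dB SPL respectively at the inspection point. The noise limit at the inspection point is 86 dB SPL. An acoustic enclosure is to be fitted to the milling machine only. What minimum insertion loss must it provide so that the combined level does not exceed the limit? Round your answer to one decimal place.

The untreated sources together contribute 10^(82/10) = 1.585e+08, i.e. 82.00 dB SPL.
The limit corresponds to 10^(86/10) = 3.981e+08; subtracting the fixed part leaves 2.396e+08 for the milling machine, i.e. 83.80 dB SPL.
Required insertion loss = 95 − 83.80 = 11.20 dB.

11.2 dB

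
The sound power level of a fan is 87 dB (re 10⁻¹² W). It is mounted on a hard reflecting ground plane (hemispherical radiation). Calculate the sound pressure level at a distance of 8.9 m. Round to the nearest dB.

The power spreads over a hemisphere of area 2π·r², so L_p = L_w − 10·log₁₀(2π·r²).
2π·r² = 497.7 m², 10·log₁₀ of that is 26.970 dB.
L_p = 87 − 26.970 = 60.03 dB.

60 dB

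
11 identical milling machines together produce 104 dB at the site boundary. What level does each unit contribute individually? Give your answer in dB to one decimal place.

93.6 dB

Dividing the total intensity by 11 lowers the level by 10·log₁₀ 11 = 10.414 dB: L₁ = 104 − 10.414.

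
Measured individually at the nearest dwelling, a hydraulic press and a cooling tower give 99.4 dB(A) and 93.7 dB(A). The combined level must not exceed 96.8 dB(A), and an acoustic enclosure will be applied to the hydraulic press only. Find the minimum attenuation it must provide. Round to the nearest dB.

Fixed contribution from the other source: Σ 10^(L/10) = 10^(93.7/10) = 2.344e+09 (93.70 dB(A)).
The limit corresponds to 10^(96.8/10) = 4.786e+09; subtracting the fixed part leaves 2.442e+09 for the hydraulic press, i.e. 93.88 dB(A).
Required insertion loss = 99.4 − 93.88 = 5.52 dB.

6 dB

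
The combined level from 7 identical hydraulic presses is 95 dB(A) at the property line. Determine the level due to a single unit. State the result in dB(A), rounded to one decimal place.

7 equal contributions raise the level by 10·log₁₀ 7 = 8.451 dB, so each unit alone gives 95 − 8.451.

86.5 dB(A)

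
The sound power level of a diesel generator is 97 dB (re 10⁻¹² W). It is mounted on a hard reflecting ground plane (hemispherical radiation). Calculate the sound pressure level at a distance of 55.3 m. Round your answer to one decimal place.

54.2 dB

The power spreads over a hemisphere of area 2π·r², so L_p = L_w − 10·log₁₀(2π·r²).
2π·r² = 1.921e+04 m², 10·log₁₀ of that is 42.836 dB.
L_p = 97 − 42.836 = 54.16 dB.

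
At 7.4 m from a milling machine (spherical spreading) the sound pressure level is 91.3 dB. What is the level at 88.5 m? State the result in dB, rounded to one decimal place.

69.7 dB

Spherical spreading from a point source gives a 20·log₁₀(r₂/r₁) drop.
L₂ = 91.3 − 20·log₁₀(88.5/7.4) = 91.3 − 21.554 = 69.75 dB.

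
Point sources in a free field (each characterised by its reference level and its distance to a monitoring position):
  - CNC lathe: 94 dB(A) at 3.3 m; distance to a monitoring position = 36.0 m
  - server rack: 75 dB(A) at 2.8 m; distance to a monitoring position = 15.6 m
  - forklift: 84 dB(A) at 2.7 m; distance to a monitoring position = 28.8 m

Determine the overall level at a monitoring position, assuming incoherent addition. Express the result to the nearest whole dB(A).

Propagate each source to the receiver with L = L_ref − 20·log₁₀(r/r_ref), then add intensities.
CNC lathe: 94 − 20·log₁₀(36.0/3.3) = 94 − 20.76 = 73.24 dB(A).
server rack: 75 − 20·log₁₀(15.6/2.8) = 75 − 14.92 = 60.08 dB(A).
forklift: 84 − 20·log₁₀(28.8/2.7) = 84 − 20.56 = 63.44 dB(A).
Σ 10^(L/10) = 2.433e+07 → L_total = 10·log₁₀(2.433e+07) = 73.86 dB(A).

74 dB(A)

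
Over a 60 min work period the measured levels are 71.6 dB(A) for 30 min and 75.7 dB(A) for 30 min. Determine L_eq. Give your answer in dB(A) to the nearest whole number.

74 dB(A)

L_eq = 10·log₁₀[(1/T)·Σ tᵢ·10^(Lᵢ/10)] with T = 60 min.
Σ tᵢ·10^(Lᵢ/10) = 30·10^(71.6/10) + 30·10^(75.7/10) = 1.548e+09.
L_eq = 10·log₁₀(1.548e+09/60) = 74.12 dB(A).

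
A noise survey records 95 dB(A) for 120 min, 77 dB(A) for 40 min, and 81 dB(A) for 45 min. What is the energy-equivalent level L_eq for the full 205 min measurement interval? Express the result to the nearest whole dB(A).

93 dB(A)

The energy average is taken in the linear domain: L_eq = 10·log₁₀[(Σ tᵢ·10^(Lᵢ/10))/T], T = 205 min.
Σ tᵢ·10^(Lᵢ/10) = 120·10^(95/10) + 40·10^(77/10) + 45·10^(81/10) = 3.871e+11.
L_eq = 10·log₁₀(3.871e+11/205) = 92.76 dB(A).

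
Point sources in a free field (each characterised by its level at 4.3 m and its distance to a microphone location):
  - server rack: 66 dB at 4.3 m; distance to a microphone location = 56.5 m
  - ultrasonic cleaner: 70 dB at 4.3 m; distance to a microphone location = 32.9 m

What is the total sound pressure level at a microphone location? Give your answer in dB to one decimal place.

First find each source's level at the receiver (point-source: −20·log₁₀(r/r_ref)), then combine on an intensity basis.
server rack: 66 − 20·log₁₀(56.5/4.3) = 66 − 22.37 = 43.63 dB.
ultrasonic cleaner: 70 − 20·log₁₀(32.9/4.3) = 70 − 17.67 = 52.33 dB.
Σ 10^(L/10) = 1.939e+05 → L_total = 10·log₁₀(1.939e+05) = 52.88 dB.

52.9 dB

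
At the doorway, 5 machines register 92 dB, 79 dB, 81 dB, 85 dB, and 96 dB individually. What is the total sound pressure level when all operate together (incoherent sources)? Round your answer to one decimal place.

97.8 dB

For uncorrelated sources the intensities add, so convert each level to linear form, sum, and take 10·log₁₀ of the total.
Σ 10^(L/10) = 10^(92/10) + 10^(79/10) + 10^(81/10) + 10^(85/10) + 10^(96/10) = 6.088e+09.
L_total = 10·log₁₀(6.088e+09) = 97.84 dB.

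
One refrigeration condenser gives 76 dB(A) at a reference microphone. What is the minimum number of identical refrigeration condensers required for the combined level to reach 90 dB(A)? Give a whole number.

26

N identical sources give L₁ + 10·log₁₀ N, so require 10·log₁₀ N ≥ 90 − 76 = 14.0 dB.
N ≥ 10^(14.0/10) = 25.119, so N = 26.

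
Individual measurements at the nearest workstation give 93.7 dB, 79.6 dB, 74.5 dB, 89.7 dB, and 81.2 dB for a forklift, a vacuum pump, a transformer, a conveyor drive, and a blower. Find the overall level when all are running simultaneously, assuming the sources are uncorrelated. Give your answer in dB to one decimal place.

Incoherent sources combine by intensity addition: L_total = 10·log₁₀(Σ 10^(L_i/10)).
Σ 10^(L/10) = 10^(93.7/10) + 10^(79.6/10) + 10^(74.5/10) + 10^(89.7/10) + 10^(81.2/10) = 3.529e+09.
L_total = 10·log₁₀(3.529e+09) = 95.48 dB.

95.5 dB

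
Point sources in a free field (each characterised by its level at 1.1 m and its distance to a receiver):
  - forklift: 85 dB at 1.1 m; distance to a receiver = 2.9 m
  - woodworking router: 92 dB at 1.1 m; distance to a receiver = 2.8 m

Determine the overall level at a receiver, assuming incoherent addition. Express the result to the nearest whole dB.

Propagate each source to the receiver with L = L_ref − 20·log₁₀(r/r_ref), then add intensities.
forklift: 85 − 20·log₁₀(2.9/1.1) = 85 − 8.42 = 76.58 dB.
woodworking router: 92 − 20·log₁₀(2.8/1.1) = 92 − 8.12 = 83.88 dB.
Σ 10^(L/10) = 2.901e+08 → L_total = 10·log₁₀(2.901e+08) = 84.63 dB.

85 dB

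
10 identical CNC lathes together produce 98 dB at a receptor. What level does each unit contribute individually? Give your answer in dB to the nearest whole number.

88 dB

Dividing the total intensity by 10 lowers the level by 10·log₁₀ 10 = 10.000 dB: L₁ = 98 − 10.000.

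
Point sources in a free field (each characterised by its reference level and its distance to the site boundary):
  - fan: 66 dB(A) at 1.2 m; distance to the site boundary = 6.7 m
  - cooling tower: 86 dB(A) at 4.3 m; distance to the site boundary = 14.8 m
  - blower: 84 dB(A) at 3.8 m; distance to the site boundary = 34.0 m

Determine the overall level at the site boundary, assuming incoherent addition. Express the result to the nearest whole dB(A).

76 dB(A)

Propagate each source to the receiver with L = L_ref − 20·log₁₀(r/r_ref), then add intensities.
fan: 66 − 20·log₁₀(6.7/1.2) = 66 − 14.94 = 51.06 dB(A).
cooling tower: 86 − 20·log₁₀(14.8/4.3) = 86 − 10.74 = 75.26 dB(A).
blower: 84 − 20·log₁₀(34.0/3.8) = 84 − 19.03 = 64.97 dB(A).
Σ 10^(L/10) = 3.687e+07 → L_total = 10·log₁₀(3.687e+07) = 75.67 dB(A).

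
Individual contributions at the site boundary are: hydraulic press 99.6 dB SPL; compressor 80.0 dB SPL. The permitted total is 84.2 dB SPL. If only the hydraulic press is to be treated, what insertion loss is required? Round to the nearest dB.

17 dB

The untreated sources together contribute 10^(80.0/10) = 1.000e+08, i.e. 80.00 dB SPL.
To meet 84.2 dB SPL overall, the treated hydraulic press may contribute at most 10^(84.2/10) − 1.000e+08 = 1.630e+08, i.e. 82.12 dB SPL.
So the hydraulic press must be reduced from 99.6 to 82.12 dB SPL: IL = 17.48 dB.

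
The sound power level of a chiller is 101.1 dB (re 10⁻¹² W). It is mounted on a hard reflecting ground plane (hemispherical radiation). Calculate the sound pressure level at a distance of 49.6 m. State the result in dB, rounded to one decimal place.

The power spreads over a hemisphere of area 2π·r², so L_p = L_w − 10·log₁₀(2π·r²).
2π·r² = 1.546e+04 m², 10·log₁₀ of that is 41.891 dB.
L_p = 101.1 − 41.891 = 59.21 dB.

59.2 dB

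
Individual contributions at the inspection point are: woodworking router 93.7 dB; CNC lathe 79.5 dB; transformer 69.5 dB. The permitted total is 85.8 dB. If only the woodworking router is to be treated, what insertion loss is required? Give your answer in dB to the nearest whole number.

9 dB

The untreated sources together contribute 10^(79.5/10) + 10^(69.5/10) = 9.804e+07, i.e. 79.91 dB.
The limit corresponds to 10^(85.8/10) = 3.802e+08; subtracting the fixed part leaves 2.822e+08 for the woodworking router, i.e. 84.50 dB.
So the woodworking router must be reduced from 93.7 to 84.50 dB: IL = 9.20 dB.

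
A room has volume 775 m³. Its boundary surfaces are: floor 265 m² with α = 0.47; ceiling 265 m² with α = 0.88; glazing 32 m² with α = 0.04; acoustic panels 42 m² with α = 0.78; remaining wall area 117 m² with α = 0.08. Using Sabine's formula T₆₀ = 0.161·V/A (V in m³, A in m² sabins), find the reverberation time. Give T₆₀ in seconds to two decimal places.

A = Σ Sᵢαᵢ = 265·0.47 + 265·0.88 + 32·0.04 + 42·0.78 + 117·0.08 = 401.15 m².
T₆₀ = 0.161 × 775 / 401.15 = 0.311 s.

0.31 s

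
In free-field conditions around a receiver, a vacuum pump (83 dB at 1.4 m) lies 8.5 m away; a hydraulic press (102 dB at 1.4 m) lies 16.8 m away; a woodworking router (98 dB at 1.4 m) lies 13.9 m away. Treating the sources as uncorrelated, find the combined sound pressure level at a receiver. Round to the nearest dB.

83 dB

Propagate each source to the receiver with L = L_ref − 20·log₁₀(r/r_ref), then add intensities.
vacuum pump: 83 − 20·log₁₀(8.5/1.4) = 83 − 15.67 = 67.33 dB.
hydraulic press: 102 − 20·log₁₀(16.8/1.4) = 102 − 21.58 = 80.42 dB.
woodworking router: 98 − 20·log₁₀(13.9/1.4) = 98 − 19.94 = 78.06 dB.
Σ 10^(L/10) = 1.795e+08 → L_total = 10·log₁₀(1.795e+08) = 82.54 dB.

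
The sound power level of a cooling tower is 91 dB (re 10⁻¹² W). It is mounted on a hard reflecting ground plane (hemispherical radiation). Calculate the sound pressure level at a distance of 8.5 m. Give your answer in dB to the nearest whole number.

64 dB

L_p = L_w − 10·log₁₀(2π·r²) with r = 8.5 m.
2π·r² = 454 m², 10·log₁₀ of that is 26.570 dB.
L_p = 91 − 26.570 = 64.43 dB.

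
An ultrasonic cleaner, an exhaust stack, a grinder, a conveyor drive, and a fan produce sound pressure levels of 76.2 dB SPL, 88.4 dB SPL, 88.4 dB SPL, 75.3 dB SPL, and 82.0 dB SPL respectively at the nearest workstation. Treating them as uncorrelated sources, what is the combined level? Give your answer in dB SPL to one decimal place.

Incoherent sources combine by intensity addition: L_total = 10·log₁₀(Σ 10^(L_i/10)).
Σ 10^(L/10) = 10^(76.2/10) + 10^(88.4/10) + 10^(88.4/10) + 10^(75.3/10) + 10^(82.0/10) = 1.618e+09.
L_total = 10·log₁₀(1.618e+09) = 92.09 dB SPL.

92.1 dB SPL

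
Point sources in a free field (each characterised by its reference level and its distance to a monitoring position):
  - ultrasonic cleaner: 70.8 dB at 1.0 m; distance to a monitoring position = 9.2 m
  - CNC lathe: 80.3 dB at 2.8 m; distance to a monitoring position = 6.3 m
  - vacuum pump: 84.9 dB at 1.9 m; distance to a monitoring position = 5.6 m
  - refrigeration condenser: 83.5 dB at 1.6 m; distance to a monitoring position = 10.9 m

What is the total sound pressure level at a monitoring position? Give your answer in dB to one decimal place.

Propagate each source to the receiver with L = L_ref − 20·log₁₀(r/r_ref), then add intensities.
ultrasonic cleaner: 70.8 − 20·log₁₀(9.2/1.0) = 70.8 − 19.28 = 51.52 dB.
CNC lathe: 80.3 − 20·log₁₀(6.3/2.8) = 80.3 − 7.04 = 73.26 dB.
vacuum pump: 84.9 − 20·log₁₀(5.6/1.9) = 84.9 − 9.39 = 75.51 dB.
refrigeration condenser: 83.5 − 20·log₁₀(10.9/1.6) = 83.5 − 16.67 = 66.83 dB.
Σ 10^(L/10) = 6.171e+07 → L_total = 10·log₁₀(6.171e+07) = 77.90 dB.

77.9 dB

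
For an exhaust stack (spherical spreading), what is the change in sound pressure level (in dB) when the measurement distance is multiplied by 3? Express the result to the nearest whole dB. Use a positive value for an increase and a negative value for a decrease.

-10 dB

Point-source spreading: ΔL = −20·log₁₀(r₂/r₁).
ΔL = −20·log₁₀(3) = -9.54 dB.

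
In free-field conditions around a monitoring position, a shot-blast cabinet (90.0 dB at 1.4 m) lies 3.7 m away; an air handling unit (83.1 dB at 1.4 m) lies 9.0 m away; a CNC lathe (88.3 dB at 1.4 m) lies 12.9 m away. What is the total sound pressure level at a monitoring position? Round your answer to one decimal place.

81.9 dB

First find each source's level at the receiver (point-source: −20·log₁₀(r/r_ref)), then combine on an intensity basis.
shot-blast cabinet: 90.0 − 20·log₁₀(3.7/1.4) = 90.0 − 8.44 = 81.56 dB.
air handling unit: 83.1 − 20·log₁₀(9.0/1.4) = 83.1 − 16.16 = 66.94 dB.
CNC lathe: 88.3 − 20·log₁₀(12.9/1.4) = 88.3 − 19.29 = 69.01 dB.
Σ 10^(L/10) = 1.561e+08 → L_total = 10·log₁₀(1.561e+08) = 81.93 dB.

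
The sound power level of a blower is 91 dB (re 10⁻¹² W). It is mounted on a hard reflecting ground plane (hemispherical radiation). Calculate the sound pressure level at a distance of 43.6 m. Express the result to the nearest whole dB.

50 dB

L_p = L_w − 10·log₁₀(2π·r²) with r = 43.6 m.
2π·r² = 1.194e+04 m², 10·log₁₀ of that is 40.772 dB.
L_p = 91 − 40.772 = 50.23 dB.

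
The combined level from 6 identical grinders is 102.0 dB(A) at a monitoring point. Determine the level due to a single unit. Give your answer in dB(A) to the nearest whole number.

Dividing the total intensity by 6 lowers the level by 10·log₁₀ 6 = 7.782 dB: L₁ = 102.0 − 7.782.

94 dB(A)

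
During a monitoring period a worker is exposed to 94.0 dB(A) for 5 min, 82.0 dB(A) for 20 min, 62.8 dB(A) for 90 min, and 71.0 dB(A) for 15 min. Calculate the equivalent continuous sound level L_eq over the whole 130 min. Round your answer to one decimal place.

L_eq = 10·log₁₀[(1/T)·Σ tᵢ·10^(Lᵢ/10)] with T = 130 min.
Σ tᵢ·10^(Lᵢ/10) = 5·10^(94.0/10) + 20·10^(82.0/10) + 90·10^(62.8/10) + 15·10^(71.0/10) = 1.609e+10.
L_eq = 10·log₁₀(1.609e+10/130) = 80.93 dB(A).

80.9 dB(A)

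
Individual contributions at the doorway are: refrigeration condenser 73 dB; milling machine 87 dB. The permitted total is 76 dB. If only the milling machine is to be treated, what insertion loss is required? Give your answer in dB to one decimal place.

14.0 dB

Fixed contribution from the other source: Σ 10^(L/10) = 10^(73/10) = 1.995e+07 (73.00 dB).
The limit corresponds to 10^(76/10) = 3.981e+07; subtracting the fixed part leaves 1.986e+07 for the milling machine, i.e. 72.98 dB.
So the milling machine must be reduced from 87 to 72.98 dB: IL = 14.02 dB.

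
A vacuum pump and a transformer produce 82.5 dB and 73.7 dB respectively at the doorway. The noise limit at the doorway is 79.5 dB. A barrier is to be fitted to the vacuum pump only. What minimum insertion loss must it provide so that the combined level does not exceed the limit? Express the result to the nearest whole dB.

4 dB

The untreated sources together contribute 10^(73.7/10) = 2.344e+07, i.e. 73.70 dB.
The limit corresponds to 10^(79.5/10) = 8.913e+07; subtracting the fixed part leaves 6.568e+07 for the vacuum pump, i.e. 78.17 dB.
Required insertion loss = 82.5 − 78.17 = 4.33 dB.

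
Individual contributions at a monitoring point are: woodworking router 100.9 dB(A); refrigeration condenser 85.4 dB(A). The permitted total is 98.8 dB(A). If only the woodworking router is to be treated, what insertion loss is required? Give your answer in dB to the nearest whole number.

2 dB

Everything except the woodworking router sums to 10^(85.4/10) = 3.467e+08 in linear terms, 85.40 dB(A).
To meet 98.8 dB(A) overall, the treated woodworking router may contribute at most 10^(98.8/10) − 3.467e+08 = 7.239e+09, i.e. 98.60 dB(A).
So the woodworking router must be reduced from 100.9 to 98.60 dB(A): IL = 2.30 dB.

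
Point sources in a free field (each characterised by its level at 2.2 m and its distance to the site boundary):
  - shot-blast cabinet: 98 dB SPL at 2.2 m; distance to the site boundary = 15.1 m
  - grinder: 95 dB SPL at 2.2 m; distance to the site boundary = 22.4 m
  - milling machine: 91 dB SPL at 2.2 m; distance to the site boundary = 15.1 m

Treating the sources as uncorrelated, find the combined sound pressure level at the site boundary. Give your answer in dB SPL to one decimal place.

Propagate each source to the receiver with L = L_ref − 20·log₁₀(r/r_ref), then add intensities.
shot-blast cabinet: 98 − 20·log₁₀(15.1/2.2) = 98 − 16.73 = 81.27 dB SPL.
grinder: 95 − 20·log₁₀(22.4/2.2) = 95 − 20.16 = 74.84 dB SPL.
milling machine: 91 − 20·log₁₀(15.1/2.2) = 91 − 16.73 = 74.27 dB SPL.
Σ 10^(L/10) = 1.912e+08 → L_total = 10·log₁₀(1.912e+08) = 82.81 dB SPL.

82.8 dB SPL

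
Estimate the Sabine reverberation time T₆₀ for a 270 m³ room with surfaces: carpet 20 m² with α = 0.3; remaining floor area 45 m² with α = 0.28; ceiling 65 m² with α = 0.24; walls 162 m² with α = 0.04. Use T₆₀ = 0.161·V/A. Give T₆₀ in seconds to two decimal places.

1.07 s

Summing Sᵢαᵢ: 20·0.3 + 45·0.28 + 65·0.24 + 162·0.04 = 40.68 m².
T₆₀ = 0.161 × 270 / 40.68 = 1.069 s.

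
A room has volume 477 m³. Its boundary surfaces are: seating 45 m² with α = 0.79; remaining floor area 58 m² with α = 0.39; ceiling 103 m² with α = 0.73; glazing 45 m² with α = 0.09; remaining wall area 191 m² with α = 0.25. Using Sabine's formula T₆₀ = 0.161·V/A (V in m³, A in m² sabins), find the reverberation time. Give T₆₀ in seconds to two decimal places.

A = Σ Sᵢαᵢ = 45·0.79 + 58·0.39 + 103·0.73 + 45·0.09 + 191·0.25 = 185.16 m².
T₆₀ = 0.161 × 477 / 185.16 = 0.415 s.

0.41 s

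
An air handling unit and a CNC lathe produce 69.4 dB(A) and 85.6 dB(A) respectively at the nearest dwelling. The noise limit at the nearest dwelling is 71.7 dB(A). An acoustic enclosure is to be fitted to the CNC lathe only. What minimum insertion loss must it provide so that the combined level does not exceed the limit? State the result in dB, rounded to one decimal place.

17.8 dB

The untreated sources together contribute 10^(69.4/10) = 8.710e+06, i.e. 69.40 dB(A).
To meet 71.7 dB(A) overall, the treated CNC lathe may contribute at most 10^(71.7/10) − 8.710e+06 = 6.081e+06, i.e. 67.84 dB(A).
Required insertion loss = 85.6 − 67.84 = 17.76 dB.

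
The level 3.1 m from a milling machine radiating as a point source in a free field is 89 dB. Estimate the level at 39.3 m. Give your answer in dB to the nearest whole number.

Point-source attenuation: ΔL = 20·log₁₀(r₂/r₁) = 20·log₁₀(39.3/3.1) = 22.061 dB.
L₂ = 89 − 20·log₁₀(39.3/3.1) = 89 − 22.061 = 66.94 dB.

67 dB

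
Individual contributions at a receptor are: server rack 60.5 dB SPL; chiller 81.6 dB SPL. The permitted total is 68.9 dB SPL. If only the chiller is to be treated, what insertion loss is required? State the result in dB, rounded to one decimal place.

Everything except the chiller sums to 10^(60.5/10) = 1.122e+06 in linear terms, 60.50 dB SPL.
The limit corresponds to 10^(68.9/10) = 7.762e+06; subtracting the fixed part leaves 6.640e+06 for the chiller, i.e. 68.22 dB SPL.
So the chiller must be reduced from 81.6 to 68.22 dB SPL: IL = 13.38 dB.

13.4 dB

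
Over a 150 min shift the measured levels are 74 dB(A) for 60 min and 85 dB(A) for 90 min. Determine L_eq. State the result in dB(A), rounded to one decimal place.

The energy average is taken in the linear domain: L_eq = 10·log₁₀[(Σ tᵢ·10^(Lᵢ/10))/T], T = 150 min.
Σ tᵢ·10^(Lᵢ/10) = 60·10^(74/10) + 90·10^(85/10) = 2.997e+10.
L_eq = 10·log₁₀(2.997e+10/150) = 83.01 dB(A).

83.0 dB(A)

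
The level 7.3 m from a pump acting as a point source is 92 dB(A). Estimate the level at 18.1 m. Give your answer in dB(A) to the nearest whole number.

Spherical spreading from a point source gives a 20·log₁₀(r₂/r₁) drop.
L₂ = 92 − 20·log₁₀(18.1/7.3) = 92 − 7.887 = 84.11 dB(A).

84 dB(A)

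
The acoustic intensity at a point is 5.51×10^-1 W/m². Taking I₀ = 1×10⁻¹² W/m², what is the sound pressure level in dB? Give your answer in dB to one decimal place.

117.4 dB

Dividing by I₀ shifts the exponent by 12: I/I₀ = 5.51×10^11.
L = 10·(0.7412 + 11) = 117.41 dB.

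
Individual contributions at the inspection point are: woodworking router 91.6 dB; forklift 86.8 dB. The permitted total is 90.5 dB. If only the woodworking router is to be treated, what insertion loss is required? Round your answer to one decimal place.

Fixed contribution from the other source: Σ 10^(L/10) = 10^(86.8/10) = 4.786e+08 (86.80 dB).
The limit corresponds to 10^(90.5/10) = 1.122e+09; subtracting the fixed part leaves 6.434e+08 for the woodworking router, i.e. 88.08 dB.
Required insertion loss = 91.6 − 88.08 = 3.52 dB.

3.5 dB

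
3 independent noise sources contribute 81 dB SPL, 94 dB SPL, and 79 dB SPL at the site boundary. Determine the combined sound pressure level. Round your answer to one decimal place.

For uncorrelated sources the intensities add, so convert each level to linear form, sum, and take 10·log₁₀ of the total.
Σ 10^(L/10) = 10^(81/10) + 10^(94/10) + 10^(79/10) = 2.717e+09.
L_total = 10·log₁₀(2.717e+09) = 94.34 dB SPL.

94.3 dB SPL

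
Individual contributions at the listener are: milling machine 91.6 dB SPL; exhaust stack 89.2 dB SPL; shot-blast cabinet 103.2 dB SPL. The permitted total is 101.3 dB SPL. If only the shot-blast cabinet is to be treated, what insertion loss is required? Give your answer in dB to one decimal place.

2.7 dB

Everything except the shot-blast cabinet sums to 10^(91.6/10) + 10^(89.2/10) = 2.277e+09 in linear terms, 93.57 dB SPL.
The limit corresponds to 10^(101.3/10) = 1.349e+10; subtracting the fixed part leaves 1.121e+10 for the shot-blast cabinet, i.e. 100.50 dB SPL.
So the shot-blast cabinet must be reduced from 103.2 to 100.50 dB SPL: IL = 2.70 dB.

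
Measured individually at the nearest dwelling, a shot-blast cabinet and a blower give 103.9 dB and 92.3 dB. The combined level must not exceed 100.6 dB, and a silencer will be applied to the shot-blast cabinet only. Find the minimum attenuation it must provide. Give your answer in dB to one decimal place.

The untreated sources together contribute 10^(92.3/10) = 1.698e+09, i.e. 92.30 dB.
The limit corresponds to 10^(100.6/10) = 1.148e+10; subtracting the fixed part leaves 9.783e+09 for the shot-blast cabinet, i.e. 99.90 dB.
So the shot-blast cabinet must be reduced from 103.9 to 99.90 dB: IL = 4.00 dB.

4.0 dB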